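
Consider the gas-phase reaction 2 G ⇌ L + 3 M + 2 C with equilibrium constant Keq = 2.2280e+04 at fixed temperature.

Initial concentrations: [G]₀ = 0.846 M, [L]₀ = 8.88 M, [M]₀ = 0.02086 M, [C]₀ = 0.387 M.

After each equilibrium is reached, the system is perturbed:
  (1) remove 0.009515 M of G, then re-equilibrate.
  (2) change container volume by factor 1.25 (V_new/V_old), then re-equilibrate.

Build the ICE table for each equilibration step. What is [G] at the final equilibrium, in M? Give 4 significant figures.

Q₀ = 1.6867e-05 vs Keq = 2.2280e+04 ⇒ Q<K, forward
Step 1:
                    G           L           M           C
  Initial       0.846        8.88     0.02086       0.387
  Change      -0.8122      0.4061       1.218      0.8122
  Equil       0.03377       9.286       1.239       1.199
  solve Keq expr → x = 0.4061; check Q = 2.2280e+04
Then remove 0.009515 M of G.
Step 2:
                    G           L           M           C
  Initial     0.02426       9.286       1.239       1.199
  Change     0.008731   -0.004366     -0.0131   -0.008731
  Equil       0.03299       9.282       1.226        1.19
  solve Keq expr → x = -0.004366; check Q = 2.2280e+04
Then change container volume by factor 1.25 (V_new/V_old).
Step 3:
                    G           L           M           C
  Initial     0.02639       7.425      0.9809      0.9524
  Change    -0.008984    0.004492     0.01348    0.008984
  Equil       0.01741        7.43      0.9944      0.9614
  solve Keq expr → x = 0.004492; check Q = 2.2280e+04

[G]_eq = 0.01741 M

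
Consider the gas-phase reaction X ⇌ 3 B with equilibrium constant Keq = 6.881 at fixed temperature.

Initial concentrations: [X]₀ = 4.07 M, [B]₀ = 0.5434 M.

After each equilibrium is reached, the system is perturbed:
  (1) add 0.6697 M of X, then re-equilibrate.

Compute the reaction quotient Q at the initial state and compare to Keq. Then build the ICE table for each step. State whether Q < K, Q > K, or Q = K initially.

Q₀ = 0.03942; Q < K (proceeds forward)

Q₀ = 0.03942 vs Keq = 6.881 ⇒ Q<K, forward
Step 1:
                    X           B
  init           4.07      0.5434
  Δ           -0.7634        2.29
  eq            3.307       2.834
  solve Keq expr → x = 0.7634; check Q = 6.881
Then add 0.6697 M of X.
Step 2:
                    X           B
  init          3.976       2.834
  Δ          -0.05522      0.1657
  eq            3.921       2.999
  solve Keq expr → x = 0.05522; check Q = 6.881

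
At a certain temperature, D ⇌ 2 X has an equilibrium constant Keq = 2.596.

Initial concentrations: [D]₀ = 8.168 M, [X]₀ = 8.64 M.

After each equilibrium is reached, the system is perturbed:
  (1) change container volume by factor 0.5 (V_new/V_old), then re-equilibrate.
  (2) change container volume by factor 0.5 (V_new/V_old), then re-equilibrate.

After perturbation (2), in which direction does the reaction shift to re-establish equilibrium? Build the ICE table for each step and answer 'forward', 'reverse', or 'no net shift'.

Q₀ = 9.139 vs Keq = 2.596 ⇒ Q>K, reverse
Step 1:
                    D           X
  Initial       8.168        8.64
  Change        1.779      -3.558
  Equil         9.947       5.082
  solve Keq expr → x = -1.779; check Q = 2.596
Then change container volume by factor 0.5 (V_new/V_old).
Step 2:
                    D           X
  Initial       19.89       10.16
  Change        1.367      -2.734
  Equil         21.26       7.429
  solve Keq expr → x = -1.367; check Q = 2.596
Then change container volume by factor 0.5 (V_new/V_old).
Step 3:
                    D           X
  Initial       42.52       14.86
  Change        2.051      -4.102
  Equil         44.57       10.76
  solve Keq expr → x = -2.051; check Q = 2.596

Direction: reverse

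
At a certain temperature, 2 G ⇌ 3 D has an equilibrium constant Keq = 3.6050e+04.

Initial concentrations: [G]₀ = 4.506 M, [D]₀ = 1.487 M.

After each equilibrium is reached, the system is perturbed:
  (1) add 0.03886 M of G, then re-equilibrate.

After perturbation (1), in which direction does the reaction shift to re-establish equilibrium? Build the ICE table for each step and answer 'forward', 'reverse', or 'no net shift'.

Direction: forward

Q₀ = 0.1619 vs Keq = 3.6050e+04 ⇒ Q<K, forward
Step 1:
                   G          D
  Initial      4.506      1.487
  Change      -4.385      6.578
  Equil       0.1206      8.065
  solve Keq expr → x = 2.193; check Q = 3.6050e+04
Then add 0.03886 M of G.
Step 2:
                   G          D
  Initial     0.1595      8.065
  Change    -0.03759    0.05639
  Equil       0.1219      8.121
  solve Keq expr → x = 0.0188; check Q = 3.6050e+04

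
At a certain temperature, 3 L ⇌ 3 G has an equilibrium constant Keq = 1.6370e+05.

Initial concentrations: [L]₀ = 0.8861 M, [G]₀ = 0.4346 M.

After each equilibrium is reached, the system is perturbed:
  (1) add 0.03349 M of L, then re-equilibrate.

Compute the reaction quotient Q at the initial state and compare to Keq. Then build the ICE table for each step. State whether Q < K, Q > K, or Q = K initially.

Q₀ = 0.118 vs Keq = 1.6370e+05 ⇒ Q<K, forward
Step 1:
                  L         G
  I          0.8861    0.4346
  C         -0.8624    0.8624
  E         0.02371     1.297
  solve Keq expr → x = 0.2875; check Q = 1.6370e+05
Then add 0.03349 M of L.
Step 2:
                  L         G
  I          0.0572     1.297
  C        -0.03289   0.03289
  E         0.02431      1.33
  solve Keq expr → x = 0.01096; check Q = 1.6370e+05

Q₀ = 0.118; Q < K (proceeds forward)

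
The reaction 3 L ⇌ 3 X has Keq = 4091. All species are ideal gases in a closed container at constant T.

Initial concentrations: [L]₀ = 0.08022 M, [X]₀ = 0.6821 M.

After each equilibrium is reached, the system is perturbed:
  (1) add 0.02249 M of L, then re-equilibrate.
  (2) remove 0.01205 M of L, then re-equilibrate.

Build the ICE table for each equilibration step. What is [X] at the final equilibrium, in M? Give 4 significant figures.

[X]_eq = 0.7273 M

Q₀ = 614.7 vs Keq = 4091 ⇒ Q<K, forward
Step 1:
                    L           X
  Initial     0.08022      0.6821
  Change     -0.03536     0.03536
  Equil       0.04486      0.7175
  solve Keq expr → x = 0.01179; check Q = 4091
Then add 0.02249 M of L.
Step 2:
                    L           X
  Initial     0.06735      0.7175
  Change     -0.02117     0.02117
  Equil       0.04618      0.7386
  solve Keq expr → x = 0.007056; check Q = 4091
Then remove 0.01205 M of L.
Step 3:
                    L           X
  Initial     0.03413      0.7386
  Change      0.01134    -0.01134
  Equil       0.04547      0.7273
  solve Keq expr → x = -0.00378; check Q = 4091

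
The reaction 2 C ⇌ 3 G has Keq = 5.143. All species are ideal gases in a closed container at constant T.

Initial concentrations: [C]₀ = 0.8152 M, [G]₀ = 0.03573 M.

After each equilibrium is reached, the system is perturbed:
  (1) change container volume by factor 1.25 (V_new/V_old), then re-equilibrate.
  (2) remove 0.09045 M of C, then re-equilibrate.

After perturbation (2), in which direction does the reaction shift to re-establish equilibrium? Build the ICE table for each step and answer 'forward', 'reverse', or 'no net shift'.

Direction: reverse

Q₀ = 6.8639e-05 vs Keq = 5.143 ⇒ Q<K, forward
Step 1:
                    C           G
  Initial      0.8152     0.03573
  Change      -0.5043      0.7564
  Equil        0.3109      0.7922
  solve Keq expr → x = 0.2521; check Q = 5.143
Then change container volume by factor 1.25 (V_new/V_old).
Step 2:
                    C           G
  Initial      0.2487      0.6337
  Change     -0.01462     0.02192
  Equil        0.2341      0.6557
  solve Keq expr → x = 0.007308; check Q = 5.143
Then remove 0.09045 M of C.
Step 3:
                    C           G
  Initial      0.1437      0.6557
  Change      0.05083    -0.07624
  Equil        0.1945      0.5794
  solve Keq expr → x = -0.02541; check Q = 5.143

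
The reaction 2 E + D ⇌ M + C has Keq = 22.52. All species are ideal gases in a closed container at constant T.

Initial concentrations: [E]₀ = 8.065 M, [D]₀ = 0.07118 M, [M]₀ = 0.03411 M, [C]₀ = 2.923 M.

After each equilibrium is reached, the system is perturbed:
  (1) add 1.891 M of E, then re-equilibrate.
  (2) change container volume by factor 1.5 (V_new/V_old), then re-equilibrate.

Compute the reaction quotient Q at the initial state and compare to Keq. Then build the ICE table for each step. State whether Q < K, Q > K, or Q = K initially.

Q₀ = 0.02153 vs Keq = 22.52 ⇒ Q<K, forward
Step 1:
                  E         D         M         C
  Initial     8.065   0.07118   0.03411     2.923
  Change    -0.1419  -0.07096   0.07096   0.07096
  Equil       7.923 2.2251e-04    0.1051     2.994
  solve Keq expr → x = 0.07096; check Q = 22.52
Then add 1.891 M of E.
Step 2:
                  E         D         M         C
  Initial     9.814 2.2251e-04    0.1051     2.994
  Change  -1.5475e-04 -7.7373e-05 7.7373e-05 7.7373e-05
  Equil       9.814 1.4514e-04    0.1051     2.994
  solve Keq expr → x = 7.7373e-05; check Q = 22.52
Then change container volume by factor 1.5 (V_new/V_old).
Step 3:
                  E         D         M         C
  Initial     6.543 9.6761e-05    0.0701     1.996
  Change  9.6545e-05 4.8273e-05 -4.8273e-05 -4.8273e-05
  Equil       6.543 1.4503e-04   0.07005     1.996
  solve Keq expr → x = -4.8273e-05; check Q = 22.52

Q₀ = 0.02153; Q < K (proceeds forward)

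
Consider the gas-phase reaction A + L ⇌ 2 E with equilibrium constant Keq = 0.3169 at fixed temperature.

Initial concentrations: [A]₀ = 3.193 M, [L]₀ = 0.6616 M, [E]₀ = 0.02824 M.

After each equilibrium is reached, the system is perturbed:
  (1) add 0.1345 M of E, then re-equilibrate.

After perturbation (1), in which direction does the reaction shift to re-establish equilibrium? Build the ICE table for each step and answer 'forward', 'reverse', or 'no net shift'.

Q₀ = 3.7752e-04 vs Keq = 0.3169 ⇒ Q<K, forward
Step 1:
                   A          L          E
  Initial      3.193     0.6616    0.02824
  Change     -0.2818    -0.2818     0.5637
  Equil        2.911     0.3798     0.5919
  solve Keq expr → x = 0.2818; check Q = 0.3169
Then add 0.1345 M of E.
Step 2:
                   A          L          E
  Initial      2.911     0.3798     0.7264
  Change     0.04696    0.04696   -0.09393
  Equil        2.958     0.4267     0.6325
  solve Keq expr → x = -0.04696; check Q = 0.3169

Direction: reverse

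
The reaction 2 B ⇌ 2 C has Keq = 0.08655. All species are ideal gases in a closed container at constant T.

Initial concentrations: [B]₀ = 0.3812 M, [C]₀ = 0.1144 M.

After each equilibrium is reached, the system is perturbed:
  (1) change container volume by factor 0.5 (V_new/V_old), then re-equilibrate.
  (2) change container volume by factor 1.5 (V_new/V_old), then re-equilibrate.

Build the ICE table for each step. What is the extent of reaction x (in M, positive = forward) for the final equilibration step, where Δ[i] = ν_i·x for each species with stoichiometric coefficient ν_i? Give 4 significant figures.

Q₀ = 0.09006 vs Keq = 0.08655 ⇒ Q>K, reverse
Step 1:
                  B         C
  Initial    0.3812    0.1144
  Change   0.001741 -0.001741
  Equil      0.3829    0.1127
  solve Keq expr → x = -8.7055e-04; check Q = 0.08655
Then change container volume by factor 0.5 (V_new/V_old).
Step 2:
                  B         C
  Initial    0.7659    0.2253
  Change          0         0
  Equil      0.7659    0.2253
  solve Keq expr → x = 0; check Q = 0.08655
Then change container volume by factor 1.5 (V_new/V_old).
Step 3:
                  B         C
  Initial    0.5106    0.1502
  Change          0         0
  Equil      0.5106    0.1502
  solve Keq expr → x = 0; check Q = 0.08655

x = 0 M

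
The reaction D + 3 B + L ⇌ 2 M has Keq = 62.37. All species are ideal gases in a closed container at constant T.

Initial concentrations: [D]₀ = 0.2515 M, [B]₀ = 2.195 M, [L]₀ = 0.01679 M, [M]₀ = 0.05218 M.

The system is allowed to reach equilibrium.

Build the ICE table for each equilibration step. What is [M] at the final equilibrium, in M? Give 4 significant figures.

Q₀ = 0.06097 vs Keq = 62.37 ⇒ Q<K, forward
Step 1:
                   D          B          L          M
  I           0.2515      2.195    0.01679    0.05218
  C         -0.01674   -0.05022   -0.01674    0.03348
  E           0.2348      2.145 5.0791e-05    0.08566
  solve Keq expr → x = 0.01674; check Q = 62.37

[M]_eq = 0.08566 M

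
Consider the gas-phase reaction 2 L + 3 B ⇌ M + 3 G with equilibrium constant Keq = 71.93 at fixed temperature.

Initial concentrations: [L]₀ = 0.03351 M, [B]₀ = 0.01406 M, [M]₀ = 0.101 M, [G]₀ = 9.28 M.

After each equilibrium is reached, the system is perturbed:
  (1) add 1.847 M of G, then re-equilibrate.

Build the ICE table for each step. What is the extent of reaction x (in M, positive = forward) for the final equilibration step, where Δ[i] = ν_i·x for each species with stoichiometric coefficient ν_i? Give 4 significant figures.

Q₀ = 2.5862e+10 vs Keq = 71.93 ⇒ Q>K, reverse
Step 1:
                    L           B           M           G
  Initial     0.03351     0.01406       0.101        9.28
  Change       0.2017      0.3025     -0.1008     -0.3025
  Equil        0.2352      0.3165  1.7436e-04       8.978
  solve Keq expr → x = -0.1008; check Q = 71.93
Then add 1.847 M of G.
Step 2:
                    L           B           M           G
  Initial      0.2352      0.3165  1.7436e-04       10.82
  Change   1.4909e-04  2.2364e-04 -7.4547e-05 -2.2364e-04
  Equil        0.2353      0.3168  9.9813e-05       10.82
  solve Keq expr → x = -7.4547e-05; check Q = 71.93

x = -7.4547e-05 M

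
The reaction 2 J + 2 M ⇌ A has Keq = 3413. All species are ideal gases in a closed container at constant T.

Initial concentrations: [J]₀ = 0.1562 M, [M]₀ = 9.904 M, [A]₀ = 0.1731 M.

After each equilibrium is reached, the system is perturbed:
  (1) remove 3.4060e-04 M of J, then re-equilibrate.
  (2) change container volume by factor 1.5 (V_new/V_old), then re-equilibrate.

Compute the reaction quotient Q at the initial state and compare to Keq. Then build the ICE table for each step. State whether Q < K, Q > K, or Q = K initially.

Q₀ = 0.07233 vs Keq = 3413 ⇒ Q<K, forward
Step 1:
                   J          M          A
  Initial     0.1562      9.904     0.1731
  Change     -0.1553    -0.1553    0.07766
  Equil   8.7926e-04      9.749     0.2508
  solve Keq expr → x = 0.07766; check Q = 3413
Then remove 3.4060e-04 M of J.
Step 2:
                   J          M          A
  Initial 5.3866e-04      9.749     0.2508
  Change  3.4027e-04 3.4027e-04 -1.7014e-04
  Equil   8.7893e-04      9.749     0.2506
  solve Keq expr → x = -1.7014e-04; check Q = 3413
Then change container volume by factor 1.5 (V_new/V_old).
Step 3:
                   J          M          A
  Initial 5.8595e-04      6.499     0.1671
  Change  4.8964e-04 4.8964e-04 -2.4482e-04
  Equil     0.001076        6.5     0.1668
  solve Keq expr → x = -2.4482e-04; check Q = 3413

Q₀ = 0.07233; Q < K (proceeds forward)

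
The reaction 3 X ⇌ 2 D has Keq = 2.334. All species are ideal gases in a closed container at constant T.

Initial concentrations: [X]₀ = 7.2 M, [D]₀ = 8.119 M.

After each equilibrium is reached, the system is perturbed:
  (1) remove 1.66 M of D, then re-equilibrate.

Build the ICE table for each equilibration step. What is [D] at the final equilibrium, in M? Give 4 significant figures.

Q₀ = 0.1766 vs Keq = 2.334 ⇒ Q<K, forward
Step 1:
                  X         D
  Initial       7.2     8.119
  Change     -3.583     2.389
  Equil       3.617     10.51
  solve Keq expr → x = 1.194; check Q = 2.334
Then remove 1.66 M of D.
Step 2:
                  X         D
  Initial     3.617     8.848
  Change    -0.3373    0.2249
  Equil       3.279     9.073
  solve Keq expr → x = 0.1124; check Q = 2.334

[D]_eq = 9.073 M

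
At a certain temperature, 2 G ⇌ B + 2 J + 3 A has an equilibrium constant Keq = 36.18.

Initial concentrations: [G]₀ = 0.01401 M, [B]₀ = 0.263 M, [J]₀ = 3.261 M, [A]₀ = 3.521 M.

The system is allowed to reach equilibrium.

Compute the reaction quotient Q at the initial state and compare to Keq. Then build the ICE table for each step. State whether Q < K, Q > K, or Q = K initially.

Q₀ = 6.2198e+05; Q > K (proceeds reverse)

Q₀ = 6.2198e+05 vs Keq = 36.18 ⇒ Q>K, reverse
Step 1:
                  G         B         J         A
  I         0.01401     0.263     3.261     3.521
  C          0.4439   -0.2219   -0.4439   -0.6658
  E          0.4579   0.04106     2.817     2.855
  solve Keq expr → x = -0.2219; check Q = 36.18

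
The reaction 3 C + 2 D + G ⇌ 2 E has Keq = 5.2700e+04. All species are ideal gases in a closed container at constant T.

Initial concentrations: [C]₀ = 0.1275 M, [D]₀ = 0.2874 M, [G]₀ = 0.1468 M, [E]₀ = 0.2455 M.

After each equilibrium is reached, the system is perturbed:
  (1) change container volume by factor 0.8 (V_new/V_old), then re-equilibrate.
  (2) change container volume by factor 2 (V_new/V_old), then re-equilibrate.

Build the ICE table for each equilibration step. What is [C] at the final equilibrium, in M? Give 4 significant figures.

[C]_eq = 0.06045 M

Q₀ = 2398 vs Keq = 5.2700e+04 ⇒ Q<K, forward
Step 1:
                  C         D         G         E
  I          0.1275    0.2874    0.1468    0.2455
  C        -0.06726  -0.04484  -0.02242   0.04484
  E         0.06024    0.2426    0.1244    0.2903
  solve Keq expr → x = 0.02242; check Q = 5.2700e+04
Then change container volume by factor 0.8 (V_new/V_old).
Step 2:
                  C         D         G         E
  I          0.0753    0.3032    0.1555    0.3629
  C        -0.01619  -0.01079 -0.005396   0.01079
  E         0.05911    0.2924    0.1501    0.3737
  solve Keq expr → x = 0.005396; check Q = 5.2700e+04
Then change container volume by factor 2 (V_new/V_old).
Step 3:
                  C         D         G         E
  I         0.02956    0.1462   0.07504    0.1869
  C          0.0309    0.0206    0.0103   -0.0206
  E         0.06045    0.1668   0.08534    0.1663
  solve Keq expr → x = -0.0103; check Q = 5.2700e+04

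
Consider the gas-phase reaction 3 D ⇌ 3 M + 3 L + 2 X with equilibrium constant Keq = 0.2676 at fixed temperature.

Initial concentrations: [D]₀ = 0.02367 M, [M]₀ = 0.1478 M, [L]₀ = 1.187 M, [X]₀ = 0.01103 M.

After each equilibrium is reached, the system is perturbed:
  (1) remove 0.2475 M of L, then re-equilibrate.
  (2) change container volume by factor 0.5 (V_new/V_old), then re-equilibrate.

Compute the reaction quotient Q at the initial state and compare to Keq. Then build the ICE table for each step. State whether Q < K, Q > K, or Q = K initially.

Q₀ = 0.04954; Q < K (proceeds forward)

Q₀ = 0.04954 vs Keq = 0.2676 ⇒ Q<K, forward
Step 1:
                  D         M         L         X
  Initial   0.02367    0.1478     1.187   0.01103
  Change  -0.006201  0.006201  0.006201  0.004134
  Equil     0.01747     0.154     1.193   0.01516
  solve Keq expr → x = 0.002067; check Q = 0.2676
Then remove 0.2475 M of L.
Step 2:
                  D         M         L         X
  Initial   0.01747     0.154    0.9457   0.01516
  Change  -0.002398  0.002398  0.002398  0.001599
  Equil     0.01507    0.1564    0.9481   0.01676
  solve Keq expr → x = 7.9937e-04; check Q = 0.2676
Then change container volume by factor 0.5 (V_new/V_old).
Step 3:
                  D         M         L         X
  Initial   0.03014    0.3128     1.896   0.03352
  Change    0.02493  -0.02493  -0.02493  -0.01662
  Equil     0.05507    0.2879     1.871   0.01691
  solve Keq expr → x = -0.008309; check Q = 0.2676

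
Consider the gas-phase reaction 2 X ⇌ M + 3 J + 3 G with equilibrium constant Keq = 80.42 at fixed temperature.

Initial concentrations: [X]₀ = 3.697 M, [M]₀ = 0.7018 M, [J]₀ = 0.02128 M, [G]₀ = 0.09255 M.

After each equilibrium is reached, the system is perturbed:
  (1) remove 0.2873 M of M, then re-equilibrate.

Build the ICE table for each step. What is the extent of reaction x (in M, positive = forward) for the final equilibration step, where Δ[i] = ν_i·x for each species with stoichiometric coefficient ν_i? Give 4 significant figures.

x = 0.02128 M

Q₀ = 3.9225e-10 vs Keq = 80.42 ⇒ Q<K, forward
Step 1:
                  X         M         J         G
  I           3.697    0.7018   0.02128   0.09255
  C          -1.614     0.807     2.421     2.421
  E           2.083     1.509     2.442     2.513
  solve Keq expr → x = 0.807; check Q = 80.42
Then remove 0.2873 M of M.
Step 2:
                  X         M         J         G
  I           2.083     1.221     2.442     2.513
  C        -0.04256   0.02128   0.06385   0.06385
  E           2.041     1.243     2.506     2.577
  solve Keq expr → x = 0.02128; check Q = 80.42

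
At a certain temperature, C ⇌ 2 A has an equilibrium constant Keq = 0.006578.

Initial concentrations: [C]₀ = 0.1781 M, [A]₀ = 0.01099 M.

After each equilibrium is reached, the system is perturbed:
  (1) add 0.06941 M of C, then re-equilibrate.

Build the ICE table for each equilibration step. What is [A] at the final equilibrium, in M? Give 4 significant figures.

[A]_eq = 0.03918 M

Q₀ = 6.7816e-04 vs Keq = 0.006578 ⇒ Q<K, forward
Step 1:
                    C           A
  I            0.1781     0.01099
  C          -0.01108     0.02216
  E             0.167     0.03315
  solve Keq expr → x = 0.01108; check Q = 0.006578
Then add 0.06941 M of C.
Step 2:
                    C           A
  I            0.2364     0.03315
  C         -0.003019    0.006038
  E            0.2334     0.03918
  solve Keq expr → x = 0.003019; check Q = 0.006578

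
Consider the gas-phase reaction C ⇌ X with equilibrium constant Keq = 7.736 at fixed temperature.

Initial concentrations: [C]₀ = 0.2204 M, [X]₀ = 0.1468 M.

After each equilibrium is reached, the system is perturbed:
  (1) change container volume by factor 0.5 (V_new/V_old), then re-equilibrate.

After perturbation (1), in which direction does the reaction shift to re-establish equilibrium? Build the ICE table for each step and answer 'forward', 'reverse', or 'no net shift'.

Direction: no net shift

Q₀ = 0.6661 vs Keq = 7.736 ⇒ Q<K, forward
Step 1:
                  C         X
  init       0.2204    0.1468
  Δ         -0.1784    0.1784
  eq        0.04203    0.3252
  solve Keq expr → x = 0.1784; check Q = 7.736
Then change container volume by factor 0.5 (V_new/V_old).
Step 2:
                  C         X
  init      0.08407    0.6503
  Δ               0         0
  eq        0.08407    0.6503
  solve Keq expr → x = 0; check Q = 7.736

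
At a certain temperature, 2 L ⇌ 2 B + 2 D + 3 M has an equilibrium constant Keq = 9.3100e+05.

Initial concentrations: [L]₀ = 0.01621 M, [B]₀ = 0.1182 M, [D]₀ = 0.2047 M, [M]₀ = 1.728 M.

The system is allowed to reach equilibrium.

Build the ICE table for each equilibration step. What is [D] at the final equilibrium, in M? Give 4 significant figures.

Q₀ = 11.5 vs Keq = 9.3100e+05 ⇒ Q<K, forward
Step 1:
                    L           B           D           M
  I           0.01621      0.1182      0.2047       1.728
  C          -0.01614     0.01614     0.01614     0.02421
  E        7.1315e-05      0.1343      0.2208       1.752
  solve Keq expr → x = 0.008069; check Q = 9.3100e+05

[D]_eq = 0.2208 M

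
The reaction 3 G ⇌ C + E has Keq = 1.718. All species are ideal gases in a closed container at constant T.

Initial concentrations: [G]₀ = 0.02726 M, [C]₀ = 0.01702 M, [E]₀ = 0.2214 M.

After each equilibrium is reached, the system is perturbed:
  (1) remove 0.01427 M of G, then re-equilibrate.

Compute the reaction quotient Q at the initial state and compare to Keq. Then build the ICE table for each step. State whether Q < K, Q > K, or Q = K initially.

Q₀ = 186; Q > K (proceeds reverse)

Q₀ = 186 vs Keq = 1.718 ⇒ Q>K, reverse
Step 1:
                   G          C          E
  Initial    0.02726    0.01702     0.2214
  Change     0.04258   -0.01419   -0.01419
  Equil      0.06984   0.002825     0.2072
  solve Keq expr → x = -0.01419; check Q = 1.718
Then remove 0.01427 M of G.
Step 2:
                   G          C          E
  Initial    0.05557   0.002825     0.2072
  Change    0.003357  -0.001119  -0.001119
  Equil      0.05893   0.001706     0.2061
  solve Keq expr → x = -0.001119; check Q = 1.718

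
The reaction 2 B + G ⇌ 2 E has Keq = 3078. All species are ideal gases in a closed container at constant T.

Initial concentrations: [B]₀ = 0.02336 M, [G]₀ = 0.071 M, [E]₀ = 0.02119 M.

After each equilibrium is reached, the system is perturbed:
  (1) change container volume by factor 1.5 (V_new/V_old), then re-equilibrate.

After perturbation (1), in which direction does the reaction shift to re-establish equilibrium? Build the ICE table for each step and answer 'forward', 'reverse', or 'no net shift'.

Q₀ = 11.59 vs Keq = 3078 ⇒ Q<K, forward
Step 1:
                   B          G          E
  Initial    0.02336      0.071    0.02119
  Change    -0.02033   -0.01016    0.02033
  Equil     0.003034    0.06084    0.04152
  solve Keq expr → x = 0.01016; check Q = 3078
Then change container volume by factor 1.5 (V_new/V_old).
Step 2:
                   B          G          E
  Initial   0.002023    0.04056    0.02768
  Change  4.1156e-04 2.0578e-04 -4.1156e-04
  Equil     0.002434    0.04076    0.02727
  solve Keq expr → x = -2.0578e-04; check Q = 3078

Direction: reverse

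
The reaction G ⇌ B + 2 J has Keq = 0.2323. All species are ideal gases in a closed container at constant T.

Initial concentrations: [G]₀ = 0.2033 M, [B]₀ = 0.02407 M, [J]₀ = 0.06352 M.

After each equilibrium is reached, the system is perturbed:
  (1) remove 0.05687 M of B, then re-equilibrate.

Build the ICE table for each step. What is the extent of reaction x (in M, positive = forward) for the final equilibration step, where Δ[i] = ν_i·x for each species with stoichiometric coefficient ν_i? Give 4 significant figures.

Q₀ = 4.7770e-04 vs Keq = 0.2323 ⇒ Q<K, forward
Step 1:
                   G          B          J
  Initial     0.2033    0.02407    0.06352
  Change     -0.1317     0.1317     0.2633
  Equil      0.07163     0.1557     0.3269
  solve Keq expr → x = 0.1317; check Q = 0.2323
Then remove 0.05687 M of B.
Step 2:
                   G          B          J
  Initial    0.07163    0.09887     0.3269
  Change     -0.0124     0.0124    0.02479
  Equil      0.05923     0.1113     0.3517
  solve Keq expr → x = 0.0124; check Q = 0.2323

x = 0.0124 M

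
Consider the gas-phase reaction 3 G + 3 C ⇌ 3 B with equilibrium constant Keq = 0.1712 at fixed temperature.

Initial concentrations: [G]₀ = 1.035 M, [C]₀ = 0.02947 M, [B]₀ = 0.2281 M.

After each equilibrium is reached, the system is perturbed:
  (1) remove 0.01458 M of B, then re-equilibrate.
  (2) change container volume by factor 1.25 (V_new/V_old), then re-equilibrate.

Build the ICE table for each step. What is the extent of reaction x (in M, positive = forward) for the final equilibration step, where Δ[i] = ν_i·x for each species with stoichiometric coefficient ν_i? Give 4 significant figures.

x = -0.003195 M

Q₀ = 418.2 vs Keq = 0.1712 ⇒ Q>K, reverse
Step 1:
                  G         C         B
  I           1.035   0.02947    0.2281
  C          0.1271    0.1271   -0.1271
  E           1.162    0.1566     0.101
  solve Keq expr → x = -0.04236; check Q = 0.1712
Then remove 0.01458 M of B.
Step 2:
                  G         C         B
  I           1.162    0.1566   0.08644
  C        -0.00844  -0.00844   0.00844
  E           1.154    0.1481   0.09488
  solve Keq expr → x = 0.002813; check Q = 0.1712
Then change container volume by factor 1.25 (V_new/V_old).
Step 3:
                  G         C         B
  I          0.9229    0.1185    0.0759
  C        0.009586  0.009586 -0.009586
  E          0.9325    0.1281   0.06632
  solve Keq expr → x = -0.003195; check Q = 0.1712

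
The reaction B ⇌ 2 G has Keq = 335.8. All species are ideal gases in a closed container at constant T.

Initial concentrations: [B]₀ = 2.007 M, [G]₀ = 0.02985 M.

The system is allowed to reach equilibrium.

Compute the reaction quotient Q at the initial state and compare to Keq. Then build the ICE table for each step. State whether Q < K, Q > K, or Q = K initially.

Q₀ = 4.4396e-04 vs Keq = 335.8 ⇒ Q<K, forward
Step 1:
                   B          G
  init         2.007    0.02985
  Δ           -1.961      3.921
  eq         0.04648      3.951
  solve Keq expr → x = 1.961; check Q = 335.8

Q₀ = 4.4396e-04; Q < K (proceeds forward)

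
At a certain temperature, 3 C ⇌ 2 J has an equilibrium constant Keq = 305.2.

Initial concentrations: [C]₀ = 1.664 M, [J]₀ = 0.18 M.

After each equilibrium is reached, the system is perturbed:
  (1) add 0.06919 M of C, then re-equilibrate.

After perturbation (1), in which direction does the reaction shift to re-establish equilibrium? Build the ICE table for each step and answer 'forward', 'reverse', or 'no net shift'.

Q₀ = 0.007032 vs Keq = 305.2 ⇒ Q<K, forward
Step 1:
                    C           J
  Initial       1.664        0.18
  Change       -1.498      0.9988
  Equil        0.1657       1.179
  solve Keq expr → x = 0.4994; check Q = 305.2
Then add 0.06919 M of C.
Step 2:
                    C           J
  Initial      0.2349       1.179
  Change     -0.06514     0.04343
  Equil        0.1698       1.222
  solve Keq expr → x = 0.02171; check Q = 305.2

Direction: forward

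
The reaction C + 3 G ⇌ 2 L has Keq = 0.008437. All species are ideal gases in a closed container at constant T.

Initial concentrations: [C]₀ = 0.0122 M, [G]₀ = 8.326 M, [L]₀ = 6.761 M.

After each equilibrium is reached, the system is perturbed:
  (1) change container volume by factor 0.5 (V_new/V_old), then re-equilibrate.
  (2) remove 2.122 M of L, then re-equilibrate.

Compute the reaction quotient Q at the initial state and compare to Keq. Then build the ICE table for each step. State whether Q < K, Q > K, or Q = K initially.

Q₀ = 6.492; Q > K (proceeds reverse)

Q₀ = 6.492 vs Keq = 0.008437 ⇒ Q>K, reverse
Step 1:
                  C         G         L
  init       0.0122     8.326     6.761
  Δ           1.237     3.711    -2.474
  eq          1.249     12.04     4.287
  solve Keq expr → x = -1.237; check Q = 0.008437
Then change container volume by factor 0.5 (V_new/V_old).
Step 2:
                  C         G         L
  init        2.498     24.07     8.574
  Δ          -1.038    -3.114     2.076
  eq           1.46     20.96     10.65
  solve Keq expr → x = 1.038; check Q = 0.008437
Then remove 2.122 M of L.
Step 3:
                  C         G         L
  init         1.46     20.96     8.528
  Δ         -0.2694   -0.8081    0.5387
  eq          1.191     20.15     9.067
  solve Keq expr → x = 0.2694; check Q = 0.008437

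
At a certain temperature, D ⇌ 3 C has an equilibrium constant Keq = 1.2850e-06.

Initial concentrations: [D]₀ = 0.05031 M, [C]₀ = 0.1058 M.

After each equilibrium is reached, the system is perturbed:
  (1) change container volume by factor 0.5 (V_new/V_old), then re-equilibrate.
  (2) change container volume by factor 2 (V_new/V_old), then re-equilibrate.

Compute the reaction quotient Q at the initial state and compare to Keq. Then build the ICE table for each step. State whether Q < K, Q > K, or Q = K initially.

Q₀ = 0.02354; Q > K (proceeds reverse)

Q₀ = 0.02354 vs Keq = 1.2850e-06 ⇒ Q>K, reverse
Step 1:
                  D         C
  init      0.05031    0.1058
  Δ         0.03368    -0.101
  eq        0.08399  0.004761
  solve Keq expr → x = -0.03368; check Q = 1.2850e-06
Then change container volume by factor 0.5 (V_new/V_old).
Step 2:
                  D         C
  init        0.168  0.009522
  Δ         0.00117  -0.00351
  eq         0.1691  0.006013
  solve Keq expr → x = -0.00117; check Q = 1.2850e-06
Then change container volume by factor 2 (V_new/V_old).
Step 3:
                  D         C
  init      0.08457  0.003006
  Δ       -5.8495e-04  0.001755
  eq        0.08399  0.004761
  solve Keq expr → x = 5.8495e-04; check Q = 1.2850e-06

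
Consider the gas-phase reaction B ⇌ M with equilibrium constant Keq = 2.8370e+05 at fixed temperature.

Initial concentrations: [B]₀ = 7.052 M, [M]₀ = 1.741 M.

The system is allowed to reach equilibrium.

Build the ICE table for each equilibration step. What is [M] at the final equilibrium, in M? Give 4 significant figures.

[M]_eq = 8.793 M

Q₀ = 0.2469 vs Keq = 2.8370e+05 ⇒ Q<K, forward
Step 1:
                    B           M
  I             7.052       1.741
  C            -7.052       7.052
  E        3.0994e-05       8.793
  solve Keq expr → x = 7.052; check Q = 2.8370e+05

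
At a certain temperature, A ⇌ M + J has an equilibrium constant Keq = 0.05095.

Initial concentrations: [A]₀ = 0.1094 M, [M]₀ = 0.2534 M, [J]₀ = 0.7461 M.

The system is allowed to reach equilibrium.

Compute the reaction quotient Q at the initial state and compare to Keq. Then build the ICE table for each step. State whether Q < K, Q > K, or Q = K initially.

Q₀ = 1.728; Q > K (proceeds reverse)

Q₀ = 1.728 vs Keq = 0.05095 ⇒ Q>K, reverse
Step 1:
                   A          M          J
  I           0.1094     0.2534     0.7461
  C           0.2213    -0.2213    -0.2213
  E           0.3307    0.03211     0.5248
  solve Keq expr → x = -0.2213; check Q = 0.05095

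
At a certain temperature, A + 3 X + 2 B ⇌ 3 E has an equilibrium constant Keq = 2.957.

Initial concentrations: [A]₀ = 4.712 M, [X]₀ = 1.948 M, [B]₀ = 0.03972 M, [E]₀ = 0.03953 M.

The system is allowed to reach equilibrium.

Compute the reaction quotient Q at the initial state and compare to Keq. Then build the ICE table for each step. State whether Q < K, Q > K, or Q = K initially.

Q₀ = 0.001124; Q < K (proceeds forward)

Q₀ = 0.001124 vs Keq = 2.957 ⇒ Q<K, forward
Step 1:
                    A           X           B           E
  Initial       4.712       1.948     0.03972     0.03953
  Change     -0.01836    -0.05508    -0.03672     0.05508
  Equil         4.694       1.893    0.002999     0.09461
  solve Keq expr → x = 0.01836; check Q = 2.957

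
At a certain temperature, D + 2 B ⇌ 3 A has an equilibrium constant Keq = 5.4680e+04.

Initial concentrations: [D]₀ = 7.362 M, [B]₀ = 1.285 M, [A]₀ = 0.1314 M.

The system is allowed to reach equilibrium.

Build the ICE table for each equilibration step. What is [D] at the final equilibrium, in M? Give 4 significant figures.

[D]_eq = 6.722 M

Q₀ = 1.8663e-04 vs Keq = 5.4680e+04 ⇒ Q<K, forward
Step 1:
                    D           B           A
  I             7.362       1.285      0.1314
  C           -0.6401       -1.28        1.92
  E             6.722    0.004847       2.052
  solve Keq expr → x = 0.6401; check Q = 5.4680e+04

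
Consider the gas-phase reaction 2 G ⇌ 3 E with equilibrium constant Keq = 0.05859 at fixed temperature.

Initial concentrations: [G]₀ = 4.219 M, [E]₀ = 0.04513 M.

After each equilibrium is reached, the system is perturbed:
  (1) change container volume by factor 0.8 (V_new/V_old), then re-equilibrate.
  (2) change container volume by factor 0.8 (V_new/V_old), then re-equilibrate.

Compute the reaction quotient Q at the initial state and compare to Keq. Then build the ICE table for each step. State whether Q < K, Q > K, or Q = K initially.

Q₀ = 5.1639e-06; Q < K (proceeds forward)

Q₀ = 5.1639e-06 vs Keq = 0.05859 ⇒ Q<K, forward
Step 1:
                   G          E
  init         4.219    0.04513
  Δ          -0.5823     0.8734
  eq           3.637     0.9185
  solve Keq expr → x = 0.2911; check Q = 0.05859
Then change container volume by factor 0.8 (V_new/V_old).
Step 2:
                   G          E
  init         4.546      1.148
  Δ           0.0497   -0.07455
  eq           4.596      1.074
  solve Keq expr → x = -0.02485; check Q = 0.05859
Then change container volume by factor 0.8 (V_new/V_old).
Step 3:
                   G          E
  init         5.745      1.342
  Δ           0.0585   -0.08775
  eq           5.803      1.254
  solve Keq expr → x = -0.02925; check Q = 0.05859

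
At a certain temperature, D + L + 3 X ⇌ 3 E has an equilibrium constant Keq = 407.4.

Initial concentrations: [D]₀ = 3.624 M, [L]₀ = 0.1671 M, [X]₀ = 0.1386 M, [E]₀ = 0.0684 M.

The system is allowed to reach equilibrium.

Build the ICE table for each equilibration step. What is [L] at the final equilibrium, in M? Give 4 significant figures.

Q₀ = 0.1985 vs Keq = 407.4 ⇒ Q<K, forward
Step 1:
                    D           L           X           E
  I             3.624      0.1671      0.1386      0.0684
  C            -0.036      -0.036      -0.108       0.108
  E             3.588      0.1311      0.0306      0.1764
  solve Keq expr → x = 0.036; check Q = 407.4

[L]_eq = 0.1311 M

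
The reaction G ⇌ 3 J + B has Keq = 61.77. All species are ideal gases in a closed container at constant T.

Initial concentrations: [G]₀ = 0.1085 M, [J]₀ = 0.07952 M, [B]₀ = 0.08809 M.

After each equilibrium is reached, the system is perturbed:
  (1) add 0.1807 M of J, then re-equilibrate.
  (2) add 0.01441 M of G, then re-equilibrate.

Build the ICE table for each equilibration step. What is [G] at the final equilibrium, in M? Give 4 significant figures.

[G]_eq = 8.3641e-04 M

Q₀ = 4.0825e-04 vs Keq = 61.77 ⇒ Q<K, forward
Step 1:
                   G          J          B
  Initial     0.1085    0.07952    0.08809
  Change     -0.1083     0.3249     0.1083
  Equil   2.1024e-04     0.4044     0.1964
  solve Keq expr → x = 0.1083; check Q = 61.77
Then add 0.1807 M of J.
Step 2:
                   G          J          B
  Initial 2.1024e-04     0.5851     0.1964
  Change  4.2106e-04  -0.001263 -4.2106e-04
  Equil   6.3130e-04     0.5838      0.196
  solve Keq expr → x = -4.2106e-04; check Q = 61.77
Then add 0.01441 M of G.
Step 3:
                   G          J          B
  Initial    0.01504     0.5838      0.196
  Change     -0.0142    0.04261     0.0142
  Equil   8.3641e-04     0.6264     0.2102
  solve Keq expr → x = 0.0142; check Q = 61.77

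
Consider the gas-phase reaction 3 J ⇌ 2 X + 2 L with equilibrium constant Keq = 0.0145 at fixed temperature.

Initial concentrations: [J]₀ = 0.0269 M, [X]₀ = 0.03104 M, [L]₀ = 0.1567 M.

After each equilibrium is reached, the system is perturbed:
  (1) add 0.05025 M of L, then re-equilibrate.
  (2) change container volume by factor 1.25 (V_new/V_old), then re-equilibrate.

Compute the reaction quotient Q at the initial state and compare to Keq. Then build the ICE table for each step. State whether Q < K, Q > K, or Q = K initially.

Q₀ = 1.215 vs Keq = 0.0145 ⇒ Q>K, reverse
Step 1:
                    J           X           L
  I            0.0269     0.03104      0.1567
  C           0.02912    -0.01941    -0.01941
  E           0.05602     0.01163      0.1373
  solve Keq expr → x = -0.009706; check Q = 0.0145
Then add 0.05025 M of L.
Step 2:
                    J           X           L
  I           0.05602     0.01163      0.1875
  C          0.003345    -0.00223    -0.00223
  E           0.05936    0.009398      0.1853
  solve Keq expr → x = -0.001115; check Q = 0.0145
Then change container volume by factor 1.25 (V_new/V_old).
Step 3:
                    J           X           L
  I           0.04749    0.007519      0.1482
  C       -9.1732e-04  6.1155e-04  6.1155e-04
  E           0.04657     0.00813      0.1489
  solve Keq expr → x = 3.0577e-04; check Q = 0.0145

Q₀ = 1.215; Q > K (proceeds reverse)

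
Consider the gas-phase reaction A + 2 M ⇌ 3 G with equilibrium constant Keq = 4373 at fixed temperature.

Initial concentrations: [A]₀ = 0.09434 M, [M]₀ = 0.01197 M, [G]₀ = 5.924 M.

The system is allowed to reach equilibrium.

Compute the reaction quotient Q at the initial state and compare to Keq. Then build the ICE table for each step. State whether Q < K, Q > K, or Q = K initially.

Q₀ = 1.5380e+07 vs Keq = 4373 ⇒ Q>K, reverse
Step 1:
                    A           M           G
  init        0.09434     0.01197       5.924
  Δ            0.1762      0.3524     -0.5286
  eq           0.2705      0.3644       5.395
  solve Keq expr → x = -0.1762; check Q = 4373

Q₀ = 1.5380e+07; Q > K (proceeds reverse)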